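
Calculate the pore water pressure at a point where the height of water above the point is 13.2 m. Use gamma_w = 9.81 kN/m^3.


Using u = gamma_w * h_w
u = 9.81 * 13.2
u = 129.49 kPa


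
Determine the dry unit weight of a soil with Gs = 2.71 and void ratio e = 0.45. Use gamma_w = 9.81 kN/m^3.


Result: 18.335 kN/m^3

Derivation:
Using gamma_d = Gs * gamma_w / (1 + e)
gamma_d = 2.71 * 9.81 / (1 + 0.45)
gamma_d = 2.71 * 9.81 / 1.45
gamma_d = 18.335 kN/m^3


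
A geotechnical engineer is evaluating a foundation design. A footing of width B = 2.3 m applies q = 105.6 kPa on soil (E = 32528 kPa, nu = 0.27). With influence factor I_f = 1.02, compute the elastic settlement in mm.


Using Se = q * B * (1 - nu^2) * I_f / E
1 - nu^2 = 1 - 0.27^2 = 0.9271
Se = 105.6 * 2.3 * 0.9271 * 1.02 / 32528
Se = 0.007061 m
Convert to mm: Se = 0.007061 * 1000 = 7.061 mm


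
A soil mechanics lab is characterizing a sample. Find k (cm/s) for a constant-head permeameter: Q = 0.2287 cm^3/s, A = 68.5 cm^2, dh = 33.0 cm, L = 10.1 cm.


Result: 0.001022 cm/s

Derivation:
Compute hydraulic gradient:
i = dh / L = 33.0 / 10.1 = 3.26733
Then apply Darcy's law:
k = Q / (A * i)
k = 0.2287 / (68.5 * 3.26733)
k = 0.2287 / 223.812
k = 0.001022 cm/s


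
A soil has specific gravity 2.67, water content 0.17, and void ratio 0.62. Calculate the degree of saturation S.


Using S = Gs * w / e
S = 2.67 * 0.17 / 0.62
S = 0.7321


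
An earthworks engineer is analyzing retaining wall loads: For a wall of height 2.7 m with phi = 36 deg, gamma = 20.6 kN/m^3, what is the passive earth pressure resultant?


Compute passive earth pressure coefficient:
Kp = tan^2(45 + phi/2) = tan^2(63.0) = 3.85184
Compute passive force:
Pp = 0.5 * Kp * gamma * H^2
Pp = 0.5 * 3.85184 * 20.6 * 2.7^2
Pp = 289.22 kN/m


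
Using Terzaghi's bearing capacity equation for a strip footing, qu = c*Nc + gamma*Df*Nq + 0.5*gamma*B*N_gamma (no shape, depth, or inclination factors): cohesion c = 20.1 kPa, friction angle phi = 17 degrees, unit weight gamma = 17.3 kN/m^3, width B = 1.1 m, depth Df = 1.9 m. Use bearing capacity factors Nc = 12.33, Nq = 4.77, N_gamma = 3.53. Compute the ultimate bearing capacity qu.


Result: 438.21 kPa

Derivation:
Compute qu = c*Nc + gamma*Df*Nq + 0.5*gamma*B*N_gamma
Term 1: 20.1 * 12.33 = 247.833
Term 2: 17.3 * 1.9 * 4.77 = 156.7899
Term 3: 0.5 * 17.3 * 1.1 * 3.53 = 33.58795
qu = 247.833 + 156.7899 + 33.58795
qu = 438.21 kPa


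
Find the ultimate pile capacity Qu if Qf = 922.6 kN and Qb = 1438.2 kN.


Using Qu = Qf + Qb
Qu = 922.6 + 1438.2
Qu = 2360.8 kN


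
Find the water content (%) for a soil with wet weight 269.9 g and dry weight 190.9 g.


Result: 41.38 %

Derivation:
Using w = (m_wet - m_dry) / m_dry * 100
m_wet - m_dry = 269.9 - 190.9 = 79.0 g
w = 79.0 / 190.9 * 100
w = 41.38 %


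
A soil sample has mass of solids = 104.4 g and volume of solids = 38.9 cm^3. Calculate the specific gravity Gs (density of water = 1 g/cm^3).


Using Gs = m_s / (V_s * rho_w)
Since rho_w = 1 g/cm^3:
Gs = 104.4 / 38.9
Gs = 2.684


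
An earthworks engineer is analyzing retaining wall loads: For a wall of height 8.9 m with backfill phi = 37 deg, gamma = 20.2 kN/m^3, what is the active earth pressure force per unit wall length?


Result: 198.87 kN/m

Derivation:
Compute active earth pressure coefficient:
Ka = tan^2(45 - phi/2) = tan^2(26.5) = 0.248584
Compute active force:
Pa = 0.5 * Ka * gamma * H^2
Pa = 0.5 * 0.248584 * 20.2 * 8.9^2
Pa = 198.87 kN/m


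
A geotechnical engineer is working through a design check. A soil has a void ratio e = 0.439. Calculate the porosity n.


Result: 0.3051

Derivation:
Using the relation n = e / (1 + e)
n = 0.439 / (1 + 0.439)
n = 0.439 / 1.439
n = 0.3051


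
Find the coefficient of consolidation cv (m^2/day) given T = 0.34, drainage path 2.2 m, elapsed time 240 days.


Using cv = T * H_dr^2 / t
H_dr^2 = 2.2^2 = 4.84
cv = 0.34 * 4.84 / 240
cv = 0.00686 m^2/day


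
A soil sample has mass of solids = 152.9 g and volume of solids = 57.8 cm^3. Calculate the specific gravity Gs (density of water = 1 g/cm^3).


Using Gs = m_s / (V_s * rho_w)
Since rho_w = 1 g/cm^3:
Gs = 152.9 / 57.8
Gs = 2.645


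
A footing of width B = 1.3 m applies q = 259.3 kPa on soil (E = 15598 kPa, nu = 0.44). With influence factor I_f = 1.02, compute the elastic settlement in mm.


Result: 17.776 mm

Derivation:
Using Se = q * B * (1 - nu^2) * I_f / E
1 - nu^2 = 1 - 0.44^2 = 0.8064
Se = 259.3 * 1.3 * 0.8064 * 1.02 / 15598
Se = 0.017776 m
Convert to mm: Se = 0.017776 * 1000 = 17.776 mm


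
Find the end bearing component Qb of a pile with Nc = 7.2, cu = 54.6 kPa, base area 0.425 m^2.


Result: 167.08 kN

Derivation:
Using Qb = Nc * cu * Ab
Qb = 7.2 * 54.6 * 0.425
Qb = 167.08 kN


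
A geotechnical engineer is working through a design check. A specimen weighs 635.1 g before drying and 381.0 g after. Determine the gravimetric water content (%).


Result: 66.69 %

Derivation:
Using w = (m_wet - m_dry) / m_dry * 100
m_wet - m_dry = 635.1 - 381.0 = 254.1 g
w = 254.1 / 381.0 * 100
w = 66.69 %


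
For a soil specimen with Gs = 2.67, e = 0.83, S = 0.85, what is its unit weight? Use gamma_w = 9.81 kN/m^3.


Using gamma = gamma_w * (Gs + S*e) / (1 + e)
Numerator: Gs + S*e = 2.67 + 0.85*0.83 = 3.3755
Denominator: 1 + e = 1 + 0.83 = 1.83
gamma = 9.81 * 3.3755 / 1.83
gamma = 18.095 kN/m^3


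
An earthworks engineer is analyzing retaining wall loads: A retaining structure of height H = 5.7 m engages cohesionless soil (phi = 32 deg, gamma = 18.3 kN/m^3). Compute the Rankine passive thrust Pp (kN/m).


Result: 967.54 kN/m

Derivation:
Compute passive earth pressure coefficient:
Kp = tan^2(45 + phi/2) = tan^2(61.0) = 3.254588
Compute passive force:
Pp = 0.5 * Kp * gamma * H^2
Pp = 0.5 * 3.254588 * 18.3 * 5.7^2
Pp = 967.54 kN/m


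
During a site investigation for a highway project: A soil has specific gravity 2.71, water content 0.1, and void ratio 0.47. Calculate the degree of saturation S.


Result: 0.5766

Derivation:
Using S = Gs * w / e
S = 2.71 * 0.1 / 0.47
S = 0.5766


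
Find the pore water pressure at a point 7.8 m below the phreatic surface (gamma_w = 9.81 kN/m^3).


Result: 76.52 kPa

Derivation:
Using u = gamma_w * h_w
u = 9.81 * 7.8
u = 76.52 kPa


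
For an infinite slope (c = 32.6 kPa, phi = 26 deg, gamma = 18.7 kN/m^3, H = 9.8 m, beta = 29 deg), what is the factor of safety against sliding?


Result: 1.299

Derivation:
Using Fs = c / (gamma*H*sin(beta)*cos(beta)) + tan(phi)/tan(beta)
Cohesion contribution = 32.6 / (18.7*9.8*sin(29)*cos(29))
Cohesion contribution = 0.419527
Friction contribution = tan(26)/tan(29) = 0.879893
Fs = 0.419527 + 0.879893
Fs = 1.299


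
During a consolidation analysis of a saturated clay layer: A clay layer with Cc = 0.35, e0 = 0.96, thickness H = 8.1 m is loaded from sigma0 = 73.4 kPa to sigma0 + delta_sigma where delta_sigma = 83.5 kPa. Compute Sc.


Using Sc = Cc * H / (1 + e0) * log10((sigma0 + delta_sigma) / sigma0)
Stress ratio = (73.4 + 83.5) / 73.4 = 2.1376
log10(2.1376) = 0.329927
Cc * H / (1 + e0) = 0.35 * 8.1 / (1 + 0.96) = 1.44643
Sc = 1.44643 * 0.329927
Sc = 0.4772 m


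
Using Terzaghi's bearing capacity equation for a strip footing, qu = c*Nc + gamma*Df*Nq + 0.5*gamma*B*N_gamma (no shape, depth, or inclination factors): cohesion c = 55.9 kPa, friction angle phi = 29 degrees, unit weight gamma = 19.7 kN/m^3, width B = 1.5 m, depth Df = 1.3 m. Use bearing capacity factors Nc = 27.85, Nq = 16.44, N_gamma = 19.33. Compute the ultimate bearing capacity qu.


Compute qu = c*Nc + gamma*Df*Nq + 0.5*gamma*B*N_gamma
Term 1: 55.9 * 27.85 = 1556.815
Term 2: 19.7 * 1.3 * 16.44 = 421.0284
Term 3: 0.5 * 19.7 * 1.5 * 19.33 = 285.60075
qu = 1556.815 + 421.0284 + 285.60075
qu = 2263.44 kPa


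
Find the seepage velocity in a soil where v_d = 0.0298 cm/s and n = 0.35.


Using v_s = v_d / n
v_s = 0.0298 / 0.35
v_s = 0.08514 cm/s


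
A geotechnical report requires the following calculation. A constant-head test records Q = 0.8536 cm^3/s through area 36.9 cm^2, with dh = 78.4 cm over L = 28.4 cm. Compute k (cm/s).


Compute hydraulic gradient:
i = dh / L = 78.4 / 28.4 = 2.76056
Then apply Darcy's law:
k = Q / (A * i)
k = 0.8536 / (36.9 * 2.76056)
k = 0.8536 / 101.865
k = 0.00838 cm/s


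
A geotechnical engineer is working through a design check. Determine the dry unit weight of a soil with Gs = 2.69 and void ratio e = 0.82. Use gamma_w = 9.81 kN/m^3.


Result: 14.499 kN/m^3

Derivation:
Using gamma_d = Gs * gamma_w / (1 + e)
gamma_d = 2.69 * 9.81 / (1 + 0.82)
gamma_d = 2.69 * 9.81 / 1.82
gamma_d = 14.499 kN/m^3


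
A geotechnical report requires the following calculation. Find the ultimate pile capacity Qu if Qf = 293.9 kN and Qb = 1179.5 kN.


Using Qu = Qf + Qb
Qu = 293.9 + 1179.5
Qu = 1473.4 kN


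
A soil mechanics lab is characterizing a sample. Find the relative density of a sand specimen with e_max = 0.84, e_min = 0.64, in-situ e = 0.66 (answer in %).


Using Dr = (e_max - e) / (e_max - e_min) * 100
e_max - e = 0.84 - 0.66 = 0.18
e_max - e_min = 0.84 - 0.64 = 0.2
Dr = 0.18 / 0.2 * 100
Dr = 90.0 %


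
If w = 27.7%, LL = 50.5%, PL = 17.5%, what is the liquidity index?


Result: 0.309

Derivation:
First compute the plasticity index:
PI = LL - PL = 50.5 - 17.5 = 33.0
Then compute the liquidity index:
LI = (w - PL) / PI
LI = (27.7 - 17.5) / 33.0
LI = 0.309


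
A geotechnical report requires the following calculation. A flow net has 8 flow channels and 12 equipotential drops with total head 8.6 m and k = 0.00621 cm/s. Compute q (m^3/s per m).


Convert k to m/s for unit consistency with H:
k = 0.00621 cm/s = 0.00621 / 100 m/s = 6.21e-05 m/s
Using q = k * H * Nf / Nd
Nf / Nd = 8 / 12 = 0.6667
q = 6.21e-05 * 8.6 * 0.6667
q = 0.000356 m^3/s per m


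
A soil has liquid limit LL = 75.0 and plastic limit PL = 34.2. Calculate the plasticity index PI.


Result: 40.8

Derivation:
Using PI = LL - PL
PI = 75.0 - 34.2
PI = 40.8


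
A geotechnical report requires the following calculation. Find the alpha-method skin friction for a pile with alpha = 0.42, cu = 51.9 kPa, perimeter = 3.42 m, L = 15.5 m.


Result: 1155.51 kN

Derivation:
Using Qs = alpha * cu * perimeter * L
Qs = 0.42 * 51.9 * 3.42 * 15.5
Qs = 1155.51 kN


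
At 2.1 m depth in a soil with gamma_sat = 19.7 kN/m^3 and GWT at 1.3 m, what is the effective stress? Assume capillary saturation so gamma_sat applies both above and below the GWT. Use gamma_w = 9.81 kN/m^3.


Total stress = gamma_sat * depth
sigma = 19.7 * 2.1 = 41.37 kPa
Pore water pressure u = gamma_w * (depth - d_wt)
u = 9.81 * (2.1 - 1.3) = 7.848 kPa
Effective stress = sigma - u
sigma' = 41.37 - 7.848 = 33.52 kPa


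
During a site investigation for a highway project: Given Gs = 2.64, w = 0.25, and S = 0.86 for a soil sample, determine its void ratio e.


Result: 0.7674

Derivation:
Using the relation e = Gs * w / S
e = 2.64 * 0.25 / 0.86
e = 0.7674


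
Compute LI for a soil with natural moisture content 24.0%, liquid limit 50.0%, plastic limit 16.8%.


Result: 0.217

Derivation:
First compute the plasticity index:
PI = LL - PL = 50.0 - 16.8 = 33.2
Then compute the liquidity index:
LI = (w - PL) / PI
LI = (24.0 - 16.8) / 33.2
LI = 0.217


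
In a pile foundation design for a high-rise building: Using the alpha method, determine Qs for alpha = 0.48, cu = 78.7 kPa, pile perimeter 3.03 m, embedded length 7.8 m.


Using Qs = alpha * cu * perimeter * L
Qs = 0.48 * 78.7 * 3.03 * 7.8
Qs = 892.8 kN


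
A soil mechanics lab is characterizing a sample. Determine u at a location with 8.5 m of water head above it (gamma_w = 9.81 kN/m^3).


Using u = gamma_w * h_w
u = 9.81 * 8.5
u = 83.39 kPa


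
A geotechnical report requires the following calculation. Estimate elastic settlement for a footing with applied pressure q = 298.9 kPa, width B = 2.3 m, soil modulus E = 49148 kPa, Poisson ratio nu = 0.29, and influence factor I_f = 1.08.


Using Se = q * B * (1 - nu^2) * I_f / E
1 - nu^2 = 1 - 0.29^2 = 0.9159
Se = 298.9 * 2.3 * 0.9159 * 1.08 / 49148
Se = 0.013836 m
Convert to mm: Se = 0.013836 * 1000 = 13.836 mm


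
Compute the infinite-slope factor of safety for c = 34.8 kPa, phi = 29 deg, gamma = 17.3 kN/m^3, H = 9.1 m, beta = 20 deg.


Result: 2.211

Derivation:
Using Fs = c / (gamma*H*sin(beta)*cos(beta)) + tan(phi)/tan(beta)
Cohesion contribution = 34.8 / (17.3*9.1*sin(20)*cos(20))
Cohesion contribution = 0.687787
Friction contribution = tan(29)/tan(20) = 1.52295
Fs = 0.687787 + 1.52295
Fs = 2.211


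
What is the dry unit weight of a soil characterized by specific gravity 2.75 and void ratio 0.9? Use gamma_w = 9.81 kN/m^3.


Using gamma_d = Gs * gamma_w / (1 + e)
gamma_d = 2.75 * 9.81 / (1 + 0.9)
gamma_d = 2.75 * 9.81 / 1.9
gamma_d = 14.199 kN/m^3


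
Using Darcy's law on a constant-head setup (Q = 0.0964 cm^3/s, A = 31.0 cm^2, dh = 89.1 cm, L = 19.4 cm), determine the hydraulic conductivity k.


Compute hydraulic gradient:
i = dh / L = 89.1 / 19.4 = 4.59278
Then apply Darcy's law:
k = Q / (A * i)
k = 0.0964 / (31.0 * 4.59278)
k = 0.0964 / 142.376
k = 0.000677 cm/s


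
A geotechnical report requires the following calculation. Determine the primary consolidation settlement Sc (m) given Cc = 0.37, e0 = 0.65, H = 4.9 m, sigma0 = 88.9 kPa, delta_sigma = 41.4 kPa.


Result: 0.1824 m

Derivation:
Using Sc = Cc * H / (1 + e0) * log10((sigma0 + delta_sigma) / sigma0)
Stress ratio = (88.9 + 41.4) / 88.9 = 1.46569
log10(1.46569) = 0.166043
Cc * H / (1 + e0) = 0.37 * 4.9 / (1 + 0.65) = 1.09879
Sc = 1.09879 * 0.166043
Sc = 0.1824 m


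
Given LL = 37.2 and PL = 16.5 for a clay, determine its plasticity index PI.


Using PI = LL - PL
PI = 37.2 - 16.5
PI = 20.7


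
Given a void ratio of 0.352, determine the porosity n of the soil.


Using the relation n = e / (1 + e)
n = 0.352 / (1 + 0.352)
n = 0.352 / 1.352
n = 0.2604


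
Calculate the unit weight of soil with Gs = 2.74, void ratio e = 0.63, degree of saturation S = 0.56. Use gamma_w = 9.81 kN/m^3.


Using gamma = gamma_w * (Gs + S*e) / (1 + e)
Numerator: Gs + S*e = 2.74 + 0.56*0.63 = 3.0928
Denominator: 1 + e = 1 + 0.63 = 1.63
gamma = 9.81 * 3.0928 / 1.63
gamma = 18.614 kN/m^3


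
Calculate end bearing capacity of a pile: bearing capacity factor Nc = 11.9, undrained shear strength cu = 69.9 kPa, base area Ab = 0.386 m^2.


Using Qb = Nc * cu * Ab
Qb = 11.9 * 69.9 * 0.386
Qb = 321.08 kN


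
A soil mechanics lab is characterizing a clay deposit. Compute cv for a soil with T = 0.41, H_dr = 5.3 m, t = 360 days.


Using cv = T * H_dr^2 / t
H_dr^2 = 5.3^2 = 28.09
cv = 0.41 * 28.09 / 360
cv = 0.03199 m^2/day


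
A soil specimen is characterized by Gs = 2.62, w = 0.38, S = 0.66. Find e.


Result: 1.5085

Derivation:
Using the relation e = Gs * w / S
e = 2.62 * 0.38 / 0.66
e = 1.5085


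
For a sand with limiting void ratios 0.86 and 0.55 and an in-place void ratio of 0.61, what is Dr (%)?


Using Dr = (e_max - e) / (e_max - e_min) * 100
e_max - e = 0.86 - 0.61 = 0.25
e_max - e_min = 0.86 - 0.55 = 0.31
Dr = 0.25 / 0.31 * 100
Dr = 80.65 %


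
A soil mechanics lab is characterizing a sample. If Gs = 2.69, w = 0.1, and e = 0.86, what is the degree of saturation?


Using S = Gs * w / e
S = 2.69 * 0.1 / 0.86
S = 0.3128


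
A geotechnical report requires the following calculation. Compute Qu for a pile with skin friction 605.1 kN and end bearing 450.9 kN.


Using Qu = Qf + Qb
Qu = 605.1 + 450.9
Qu = 1056.0 kN


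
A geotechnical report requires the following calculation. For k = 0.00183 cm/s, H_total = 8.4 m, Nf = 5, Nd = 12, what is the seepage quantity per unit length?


Result: 6.405e-05 m^3/s per m

Derivation:
Convert k to m/s for unit consistency with H:
k = 0.00183 cm/s = 0.00183 / 100 m/s = 1.83e-05 m/s
Using q = k * H * Nf / Nd
Nf / Nd = 5 / 12 = 0.4167
q = 1.83e-05 * 8.4 * 0.4167
q = 6.405e-05 m^3/s per m


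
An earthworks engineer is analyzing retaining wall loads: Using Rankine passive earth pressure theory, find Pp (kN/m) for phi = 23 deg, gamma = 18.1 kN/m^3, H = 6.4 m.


Result: 846.14 kN/m

Derivation:
Compute passive earth pressure coefficient:
Kp = tan^2(45 + phi/2) = tan^2(56.5) = 2.282623
Compute passive force:
Pp = 0.5 * Kp * gamma * H^2
Pp = 0.5 * 2.282623 * 18.1 * 6.4^2
Pp = 846.14 kN/m


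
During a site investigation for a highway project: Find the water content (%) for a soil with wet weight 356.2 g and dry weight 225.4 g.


Using w = (m_wet - m_dry) / m_dry * 100
m_wet - m_dry = 356.2 - 225.4 = 130.8 g
w = 130.8 / 225.4 * 100
w = 58.03 %


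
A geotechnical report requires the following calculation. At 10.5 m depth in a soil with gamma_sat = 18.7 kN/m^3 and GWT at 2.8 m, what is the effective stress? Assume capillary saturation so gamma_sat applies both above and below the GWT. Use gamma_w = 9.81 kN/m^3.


Total stress = gamma_sat * depth
sigma = 18.7 * 10.5 = 196.35 kPa
Pore water pressure u = gamma_w * (depth - d_wt)
u = 9.81 * (10.5 - 2.8) = 75.537 kPa
Effective stress = sigma - u
sigma' = 196.35 - 75.537 = 120.81 kPa


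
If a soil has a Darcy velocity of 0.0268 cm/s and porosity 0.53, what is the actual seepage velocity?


Using v_s = v_d / n
v_s = 0.0268 / 0.53
v_s = 0.05057 cm/s


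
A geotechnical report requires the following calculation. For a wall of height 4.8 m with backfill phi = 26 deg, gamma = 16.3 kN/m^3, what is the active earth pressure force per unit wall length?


Result: 73.32 kN/m

Derivation:
Compute active earth pressure coefficient:
Ka = tan^2(45 - phi/2) = tan^2(32.0) = 0.390462
Compute active force:
Pa = 0.5 * Ka * gamma * H^2
Pa = 0.5 * 0.390462 * 16.3 * 4.8^2
Pa = 73.32 kN/m


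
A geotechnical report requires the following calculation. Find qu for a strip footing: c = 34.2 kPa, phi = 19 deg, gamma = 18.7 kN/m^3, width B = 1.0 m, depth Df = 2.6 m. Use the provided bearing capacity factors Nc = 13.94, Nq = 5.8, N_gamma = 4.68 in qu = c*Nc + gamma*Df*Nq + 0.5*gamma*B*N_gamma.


Compute qu = c*Nc + gamma*Df*Nq + 0.5*gamma*B*N_gamma
Term 1: 34.2 * 13.94 = 476.748
Term 2: 18.7 * 2.6 * 5.8 = 281.996
Term 3: 0.5 * 18.7 * 1.0 * 4.68 = 43.758
qu = 476.748 + 281.996 + 43.758
qu = 802.5 kPa


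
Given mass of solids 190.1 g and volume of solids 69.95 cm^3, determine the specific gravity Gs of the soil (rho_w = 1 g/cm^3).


Using Gs = m_s / (V_s * rho_w)
Since rho_w = 1 g/cm^3:
Gs = 190.1 / 69.95
Gs = 2.718


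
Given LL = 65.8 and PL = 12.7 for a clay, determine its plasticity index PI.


Using PI = LL - PL
PI = 65.8 - 12.7
PI = 53.1


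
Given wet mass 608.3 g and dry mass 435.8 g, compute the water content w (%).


Result: 39.58 %

Derivation:
Using w = (m_wet - m_dry) / m_dry * 100
m_wet - m_dry = 608.3 - 435.8 = 172.5 g
w = 172.5 / 435.8 * 100
w = 39.58 %


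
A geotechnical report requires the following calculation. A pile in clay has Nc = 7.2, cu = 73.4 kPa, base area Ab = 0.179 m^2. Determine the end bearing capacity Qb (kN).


Result: 94.6 kN

Derivation:
Using Qb = Nc * cu * Ab
Qb = 7.2 * 73.4 * 0.179
Qb = 94.6 kN


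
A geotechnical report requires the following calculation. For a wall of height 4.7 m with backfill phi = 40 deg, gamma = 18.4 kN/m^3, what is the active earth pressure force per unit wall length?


Compute active earth pressure coefficient:
Ka = tan^2(45 - phi/2) = tan^2(25.0) = 0.217443
Compute active force:
Pa = 0.5 * Ka * gamma * H^2
Pa = 0.5 * 0.217443 * 18.4 * 4.7^2
Pa = 44.19 kN/m


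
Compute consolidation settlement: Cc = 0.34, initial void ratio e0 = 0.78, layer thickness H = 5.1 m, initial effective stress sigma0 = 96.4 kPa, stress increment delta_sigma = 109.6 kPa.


Using Sc = Cc * H / (1 + e0) * log10((sigma0 + delta_sigma) / sigma0)
Stress ratio = (96.4 + 109.6) / 96.4 = 2.13693
log10(2.13693) = 0.32979
Cc * H / (1 + e0) = 0.34 * 5.1 / (1 + 0.78) = 0.974157
Sc = 0.974157 * 0.32979
Sc = 0.3213 m


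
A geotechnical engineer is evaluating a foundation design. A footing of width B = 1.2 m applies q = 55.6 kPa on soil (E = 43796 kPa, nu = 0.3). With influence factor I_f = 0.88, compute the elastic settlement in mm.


Using Se = q * B * (1 - nu^2) * I_f / E
1 - nu^2 = 1 - 0.3^2 = 0.91
Se = 55.6 * 1.2 * 0.91 * 0.88 / 43796
Se = 0.001220 m
Convert to mm: Se = 0.001220 * 1000 = 1.22 mm


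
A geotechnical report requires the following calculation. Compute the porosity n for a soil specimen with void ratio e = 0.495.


Using the relation n = e / (1 + e)
n = 0.495 / (1 + 0.495)
n = 0.495 / 1.495
n = 0.3311


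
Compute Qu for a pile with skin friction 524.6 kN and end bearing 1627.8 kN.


Using Qu = Qf + Qb
Qu = 524.6 + 1627.8
Qu = 2152.4 kN


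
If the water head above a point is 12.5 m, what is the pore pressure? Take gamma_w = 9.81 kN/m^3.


Using u = gamma_w * h_w
u = 9.81 * 12.5
u = 122.62 kPa


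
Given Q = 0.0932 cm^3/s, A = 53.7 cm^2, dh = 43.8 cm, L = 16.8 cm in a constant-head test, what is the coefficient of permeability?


Compute hydraulic gradient:
i = dh / L = 43.8 / 16.8 = 2.60714
Then apply Darcy's law:
k = Q / (A * i)
k = 0.0932 / (53.7 * 2.60714)
k = 0.0932 / 140.004
k = 0.000666 cm/s


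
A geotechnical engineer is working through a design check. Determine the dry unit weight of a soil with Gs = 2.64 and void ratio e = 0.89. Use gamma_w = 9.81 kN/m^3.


Result: 13.703 kN/m^3

Derivation:
Using gamma_d = Gs * gamma_w / (1 + e)
gamma_d = 2.64 * 9.81 / (1 + 0.89)
gamma_d = 2.64 * 9.81 / 1.89
gamma_d = 13.703 kN/m^3


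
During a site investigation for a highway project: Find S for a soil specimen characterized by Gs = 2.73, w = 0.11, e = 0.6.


Result: 0.5005

Derivation:
Using S = Gs * w / e
S = 2.73 * 0.11 / 0.6
S = 0.5005


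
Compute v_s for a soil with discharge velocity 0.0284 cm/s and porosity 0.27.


Using v_s = v_d / n
v_s = 0.0284 / 0.27
v_s = 0.10519 cm/s


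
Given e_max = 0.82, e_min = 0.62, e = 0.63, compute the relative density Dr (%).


Result: 95.0 %

Derivation:
Using Dr = (e_max - e) / (e_max - e_min) * 100
e_max - e = 0.82 - 0.63 = 0.19
e_max - e_min = 0.82 - 0.62 = 0.2
Dr = 0.19 / 0.2 * 100
Dr = 95.0 %


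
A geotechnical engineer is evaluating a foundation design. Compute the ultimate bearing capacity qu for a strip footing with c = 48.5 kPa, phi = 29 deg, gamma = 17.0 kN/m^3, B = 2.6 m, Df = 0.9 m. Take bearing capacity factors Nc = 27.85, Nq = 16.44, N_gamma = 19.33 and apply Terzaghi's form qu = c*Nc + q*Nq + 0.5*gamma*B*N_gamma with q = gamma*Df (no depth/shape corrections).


Compute qu = c*Nc + gamma*Df*Nq + 0.5*gamma*B*N_gamma
Term 1: 48.5 * 27.85 = 1350.725
Term 2: 17.0 * 0.9 * 16.44 = 251.532
Term 3: 0.5 * 17.0 * 2.6 * 19.33 = 427.193
qu = 1350.725 + 251.532 + 427.193
qu = 2029.45 kPa


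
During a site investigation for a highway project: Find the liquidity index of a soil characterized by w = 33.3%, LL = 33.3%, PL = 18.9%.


Result: 1.0

Derivation:
First compute the plasticity index:
PI = LL - PL = 33.3 - 18.9 = 14.4
Then compute the liquidity index:
LI = (w - PL) / PI
LI = (33.3 - 18.9) / 14.4
LI = 1.0


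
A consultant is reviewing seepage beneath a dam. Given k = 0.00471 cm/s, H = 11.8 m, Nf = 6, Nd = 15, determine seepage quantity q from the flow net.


Convert k to m/s for unit consistency with H:
k = 0.00471 cm/s = 0.00471 / 100 m/s = 4.71e-05 m/s
Using q = k * H * Nf / Nd
Nf / Nd = 6 / 15 = 0.4
q = 4.71e-05 * 11.8 * 0.4
q = 0.0002223 m^3/s per m


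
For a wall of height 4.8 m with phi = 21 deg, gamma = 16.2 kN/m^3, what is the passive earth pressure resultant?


Compute passive earth pressure coefficient:
Kp = tan^2(45 + phi/2) = tan^2(55.5) = 2.117051
Compute passive force:
Pp = 0.5 * Kp * gamma * H^2
Pp = 0.5 * 2.117051 * 16.2 * 4.8^2
Pp = 395.09 kN/m


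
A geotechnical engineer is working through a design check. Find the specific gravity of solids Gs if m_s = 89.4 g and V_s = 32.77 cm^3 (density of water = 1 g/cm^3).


Result: 2.728

Derivation:
Using Gs = m_s / (V_s * rho_w)
Since rho_w = 1 g/cm^3:
Gs = 89.4 / 32.77
Gs = 2.728


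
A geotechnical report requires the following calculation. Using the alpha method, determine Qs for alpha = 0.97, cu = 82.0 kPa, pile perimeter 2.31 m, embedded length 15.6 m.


Result: 2866.3 kN

Derivation:
Using Qs = alpha * cu * perimeter * L
Qs = 0.97 * 82.0 * 2.31 * 15.6
Qs = 2866.3 kN


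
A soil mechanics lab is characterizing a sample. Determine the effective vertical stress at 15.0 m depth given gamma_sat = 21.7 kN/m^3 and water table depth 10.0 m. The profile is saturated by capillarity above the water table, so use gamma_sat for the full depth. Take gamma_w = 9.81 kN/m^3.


Total stress = gamma_sat * depth
sigma = 21.7 * 15.0 = 325.5 kPa
Pore water pressure u = gamma_w * (depth - d_wt)
u = 9.81 * (15.0 - 10.0) = 49.05 kPa
Effective stress = sigma - u
sigma' = 325.5 - 49.05 = 276.45 kPa


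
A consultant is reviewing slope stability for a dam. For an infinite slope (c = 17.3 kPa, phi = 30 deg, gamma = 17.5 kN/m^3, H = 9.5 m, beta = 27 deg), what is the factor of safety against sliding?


Result: 1.39

Derivation:
Using Fs = c / (gamma*H*sin(beta)*cos(beta)) + tan(phi)/tan(beta)
Cohesion contribution = 17.3 / (17.5*9.5*sin(27)*cos(27))
Cohesion contribution = 0.257251
Friction contribution = tan(30)/tan(27) = 1.13311
Fs = 0.257251 + 1.13311
Fs = 1.39


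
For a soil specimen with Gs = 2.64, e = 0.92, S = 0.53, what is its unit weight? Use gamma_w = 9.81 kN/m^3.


Using gamma = gamma_w * (Gs + S*e) / (1 + e)
Numerator: Gs + S*e = 2.64 + 0.53*0.92 = 3.1276
Denominator: 1 + e = 1 + 0.92 = 1.92
gamma = 9.81 * 3.1276 / 1.92
gamma = 15.98 kN/m^3


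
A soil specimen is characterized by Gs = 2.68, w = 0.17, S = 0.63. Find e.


Using the relation e = Gs * w / S
e = 2.68 * 0.17 / 0.63
e = 0.7232


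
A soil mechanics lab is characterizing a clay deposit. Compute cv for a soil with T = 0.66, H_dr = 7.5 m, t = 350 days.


Result: 0.10607 m^2/day

Derivation:
Using cv = T * H_dr^2 / t
H_dr^2 = 7.5^2 = 56.25
cv = 0.66 * 56.25 / 350
cv = 0.10607 m^2/day


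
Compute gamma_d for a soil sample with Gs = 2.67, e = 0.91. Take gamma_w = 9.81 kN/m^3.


Result: 13.713 kN/m^3

Derivation:
Using gamma_d = Gs * gamma_w / (1 + e)
gamma_d = 2.67 * 9.81 / (1 + 0.91)
gamma_d = 2.67 * 9.81 / 1.91
gamma_d = 13.713 kN/m^3


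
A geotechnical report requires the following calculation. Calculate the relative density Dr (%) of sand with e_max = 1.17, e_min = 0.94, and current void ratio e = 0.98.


Using Dr = (e_max - e) / (e_max - e_min) * 100
e_max - e = 1.17 - 0.98 = 0.19
e_max - e_min = 1.17 - 0.94 = 0.23
Dr = 0.19 / 0.23 * 100
Dr = 82.61 %


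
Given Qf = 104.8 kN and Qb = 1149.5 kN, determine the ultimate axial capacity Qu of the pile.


Using Qu = Qf + Qb
Qu = 104.8 + 1149.5
Qu = 1254.3 kN


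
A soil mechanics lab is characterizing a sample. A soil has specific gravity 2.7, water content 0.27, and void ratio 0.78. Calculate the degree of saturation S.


Result: 0.9346

Derivation:
Using S = Gs * w / e
S = 2.7 * 0.27 / 0.78
S = 0.9346


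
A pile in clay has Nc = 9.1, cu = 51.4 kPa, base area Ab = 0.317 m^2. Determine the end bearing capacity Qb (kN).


Using Qb = Nc * cu * Ab
Qb = 9.1 * 51.4 * 0.317
Qb = 148.27 kN


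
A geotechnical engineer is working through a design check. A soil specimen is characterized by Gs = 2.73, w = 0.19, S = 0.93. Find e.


Using the relation e = Gs * w / S
e = 2.73 * 0.19 / 0.93
e = 0.5577


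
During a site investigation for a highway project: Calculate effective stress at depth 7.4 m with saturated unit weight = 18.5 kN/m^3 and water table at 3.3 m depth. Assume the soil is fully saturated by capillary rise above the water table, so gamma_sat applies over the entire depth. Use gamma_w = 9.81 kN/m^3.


Result: 96.68 kPa

Derivation:
Total stress = gamma_sat * depth
sigma = 18.5 * 7.4 = 136.9 kPa
Pore water pressure u = gamma_w * (depth - d_wt)
u = 9.81 * (7.4 - 3.3) = 40.221 kPa
Effective stress = sigma - u
sigma' = 136.9 - 40.221 = 96.68 kPa


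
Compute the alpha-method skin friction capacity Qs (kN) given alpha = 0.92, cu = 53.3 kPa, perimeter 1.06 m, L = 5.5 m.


Using Qs = alpha * cu * perimeter * L
Qs = 0.92 * 53.3 * 1.06 * 5.5
Qs = 285.88 kN


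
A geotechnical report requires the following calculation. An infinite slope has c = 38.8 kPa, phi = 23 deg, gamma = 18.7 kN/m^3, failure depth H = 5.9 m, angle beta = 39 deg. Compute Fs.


Result: 1.243

Derivation:
Using Fs = c / (gamma*H*sin(beta)*cos(beta)) + tan(phi)/tan(beta)
Cohesion contribution = 38.8 / (18.7*5.9*sin(39)*cos(39))
Cohesion contribution = 0.719058
Friction contribution = tan(23)/tan(39) = 0.524183
Fs = 0.719058 + 0.524183
Fs = 1.243


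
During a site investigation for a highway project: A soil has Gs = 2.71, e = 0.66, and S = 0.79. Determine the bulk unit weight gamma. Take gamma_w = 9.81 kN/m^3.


Using gamma = gamma_w * (Gs + S*e) / (1 + e)
Numerator: Gs + S*e = 2.71 + 0.79*0.66 = 3.2314
Denominator: 1 + e = 1 + 0.66 = 1.66
gamma = 9.81 * 3.2314 / 1.66
gamma = 19.096 kN/m^3


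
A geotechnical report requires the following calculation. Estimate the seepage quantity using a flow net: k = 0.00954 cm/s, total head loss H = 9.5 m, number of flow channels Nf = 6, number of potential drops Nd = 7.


Convert k to m/s for unit consistency with H:
k = 0.00954 cm/s = 0.00954 / 100 m/s = 9.54e-05 m/s
Using q = k * H * Nf / Nd
Nf / Nd = 6 / 7 = 0.8571
q = 9.54e-05 * 9.5 * 0.8571
q = 0.0007768 m^3/s per m


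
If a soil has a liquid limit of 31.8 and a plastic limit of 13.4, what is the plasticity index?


Using PI = LL - PL
PI = 31.8 - 13.4
PI = 18.4


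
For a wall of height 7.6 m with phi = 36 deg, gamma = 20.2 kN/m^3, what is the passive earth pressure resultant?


Compute passive earth pressure coefficient:
Kp = tan^2(45 + phi/2) = tan^2(63.0) = 3.85184
Compute passive force:
Pp = 0.5 * Kp * gamma * H^2
Pp = 0.5 * 3.85184 * 20.2 * 7.6^2
Pp = 2247.07 kN/m


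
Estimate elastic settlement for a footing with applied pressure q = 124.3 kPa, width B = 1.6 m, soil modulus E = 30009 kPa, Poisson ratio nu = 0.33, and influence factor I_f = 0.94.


Using Se = q * B * (1 - nu^2) * I_f / E
1 - nu^2 = 1 - 0.33^2 = 0.8911
Se = 124.3 * 1.6 * 0.8911 * 0.94 / 30009
Se = 0.005551 m
Convert to mm: Se = 0.005551 * 1000 = 5.551 mm


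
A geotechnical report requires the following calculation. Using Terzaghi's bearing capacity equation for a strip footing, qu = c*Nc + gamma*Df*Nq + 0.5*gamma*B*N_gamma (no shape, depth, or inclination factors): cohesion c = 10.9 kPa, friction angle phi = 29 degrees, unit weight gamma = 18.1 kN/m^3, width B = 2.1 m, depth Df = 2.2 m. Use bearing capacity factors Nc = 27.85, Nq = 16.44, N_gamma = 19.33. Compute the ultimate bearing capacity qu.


Compute qu = c*Nc + gamma*Df*Nq + 0.5*gamma*B*N_gamma
Term 1: 10.9 * 27.85 = 303.565
Term 2: 18.1 * 2.2 * 16.44 = 654.6408
Term 3: 0.5 * 18.1 * 2.1 * 19.33 = 367.36665
qu = 303.565 + 654.6408 + 367.36665
qu = 1325.57 kPa


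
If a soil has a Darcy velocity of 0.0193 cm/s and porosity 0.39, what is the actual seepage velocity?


Result: 0.04949 cm/s

Derivation:
Using v_s = v_d / n
v_s = 0.0193 / 0.39
v_s = 0.04949 cm/s


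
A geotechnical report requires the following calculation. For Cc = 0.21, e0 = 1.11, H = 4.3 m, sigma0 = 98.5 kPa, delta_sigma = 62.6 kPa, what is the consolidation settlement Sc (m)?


Using Sc = Cc * H / (1 + e0) * log10((sigma0 + delta_sigma) / sigma0)
Stress ratio = (98.5 + 62.6) / 98.5 = 1.63553
log10(1.63553) = 0.213659
Cc * H / (1 + e0) = 0.21 * 4.3 / (1 + 1.11) = 0.427962
Sc = 0.427962 * 0.213659
Sc = 0.0914 m


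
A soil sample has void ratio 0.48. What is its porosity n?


Using the relation n = e / (1 + e)
n = 0.48 / (1 + 0.48)
n = 0.48 / 1.48
n = 0.3243


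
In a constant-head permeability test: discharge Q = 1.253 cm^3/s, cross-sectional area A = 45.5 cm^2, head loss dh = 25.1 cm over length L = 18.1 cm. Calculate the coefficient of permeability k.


Compute hydraulic gradient:
i = dh / L = 25.1 / 18.1 = 1.38674
Then apply Darcy's law:
k = Q / (A * i)
k = 1.253 / (45.5 * 1.38674)
k = 1.253 / 63.0967
k = 0.019858 cm/s


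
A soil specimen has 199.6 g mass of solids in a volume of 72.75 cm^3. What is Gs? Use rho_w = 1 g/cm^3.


Using Gs = m_s / (V_s * rho_w)
Since rho_w = 1 g/cm^3:
Gs = 199.6 / 72.75
Gs = 2.744


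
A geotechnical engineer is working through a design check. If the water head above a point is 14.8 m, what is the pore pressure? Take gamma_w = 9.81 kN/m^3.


Using u = gamma_w * h_w
u = 9.81 * 14.8
u = 145.19 kPa


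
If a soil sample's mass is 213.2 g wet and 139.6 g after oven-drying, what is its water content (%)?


Using w = (m_wet - m_dry) / m_dry * 100
m_wet - m_dry = 213.2 - 139.6 = 73.6 g
w = 73.6 / 139.6 * 100
w = 52.72 %


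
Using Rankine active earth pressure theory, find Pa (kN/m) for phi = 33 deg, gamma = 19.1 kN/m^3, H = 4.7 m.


Result: 62.19 kN/m

Derivation:
Compute active earth pressure coefficient:
Ka = tan^2(45 - phi/2) = tan^2(28.5) = 0.294801
Compute active force:
Pa = 0.5 * Ka * gamma * H^2
Pa = 0.5 * 0.294801 * 19.1 * 4.7^2
Pa = 62.19 kN/m


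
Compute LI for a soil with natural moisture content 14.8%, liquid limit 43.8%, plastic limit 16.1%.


First compute the plasticity index:
PI = LL - PL = 43.8 - 16.1 = 27.7
Then compute the liquidity index:
LI = (w - PL) / PI
LI = (14.8 - 16.1) / 27.7
LI = -0.047


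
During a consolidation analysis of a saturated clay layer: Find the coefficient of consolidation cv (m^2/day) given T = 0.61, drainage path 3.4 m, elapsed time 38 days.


Using cv = T * H_dr^2 / t
H_dr^2 = 3.4^2 = 11.56
cv = 0.61 * 11.56 / 38
cv = 0.18557 m^2/day


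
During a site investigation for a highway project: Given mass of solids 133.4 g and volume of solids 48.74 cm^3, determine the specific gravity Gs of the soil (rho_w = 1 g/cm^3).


Result: 2.737

Derivation:
Using Gs = m_s / (V_s * rho_w)
Since rho_w = 1 g/cm^3:
Gs = 133.4 / 48.74
Gs = 2.737


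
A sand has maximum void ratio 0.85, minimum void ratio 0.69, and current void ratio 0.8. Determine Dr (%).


Using Dr = (e_max - e) / (e_max - e_min) * 100
e_max - e = 0.85 - 0.8 = 0.05
e_max - e_min = 0.85 - 0.69 = 0.16
Dr = 0.05 / 0.16 * 100
Dr = 31.25 %


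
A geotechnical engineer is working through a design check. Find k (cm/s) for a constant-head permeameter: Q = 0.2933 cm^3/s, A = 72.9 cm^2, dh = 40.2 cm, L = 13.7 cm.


Compute hydraulic gradient:
i = dh / L = 40.2 / 13.7 = 2.93431
Then apply Darcy's law:
k = Q / (A * i)
k = 0.2933 / (72.9 * 2.93431)
k = 0.2933 / 213.911
k = 0.001371 cm/s


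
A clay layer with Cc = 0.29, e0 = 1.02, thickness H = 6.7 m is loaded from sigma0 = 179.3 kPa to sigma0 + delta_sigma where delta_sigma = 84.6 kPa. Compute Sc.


Result: 0.1615 m

Derivation:
Using Sc = Cc * H / (1 + e0) * log10((sigma0 + delta_sigma) / sigma0)
Stress ratio = (179.3 + 84.6) / 179.3 = 1.47183
log10(1.47183) = 0.167859
Cc * H / (1 + e0) = 0.29 * 6.7 / (1 + 1.02) = 0.961881
Sc = 0.961881 * 0.167859
Sc = 0.1615 m


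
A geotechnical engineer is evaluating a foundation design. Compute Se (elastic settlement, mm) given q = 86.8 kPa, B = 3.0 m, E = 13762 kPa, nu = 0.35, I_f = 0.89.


Result: 14.777 mm

Derivation:
Using Se = q * B * (1 - nu^2) * I_f / E
1 - nu^2 = 1 - 0.35^2 = 0.8775
Se = 86.8 * 3.0 * 0.8775 * 0.89 / 13762
Se = 0.014777 m
Convert to mm: Se = 0.014777 * 1000 = 14.777 mm


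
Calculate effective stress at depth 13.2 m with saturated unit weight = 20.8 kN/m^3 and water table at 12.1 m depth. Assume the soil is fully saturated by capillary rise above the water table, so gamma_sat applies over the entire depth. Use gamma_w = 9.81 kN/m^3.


Total stress = gamma_sat * depth
sigma = 20.8 * 13.2 = 274.56 kPa
Pore water pressure u = gamma_w * (depth - d_wt)
u = 9.81 * (13.2 - 12.1) = 10.791 kPa
Effective stress = sigma - u
sigma' = 274.56 - 10.791 = 263.77 kPa


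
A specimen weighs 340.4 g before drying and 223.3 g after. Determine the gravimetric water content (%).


Using w = (m_wet - m_dry) / m_dry * 100
m_wet - m_dry = 340.4 - 223.3 = 117.1 g
w = 117.1 / 223.3 * 100
w = 52.44 %


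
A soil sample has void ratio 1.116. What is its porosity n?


Using the relation n = e / (1 + e)
n = 1.116 / (1 + 1.116)
n = 1.116 / 2.116
n = 0.5274


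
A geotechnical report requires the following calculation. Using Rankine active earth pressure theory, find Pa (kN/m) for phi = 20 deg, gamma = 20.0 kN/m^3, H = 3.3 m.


Result: 53.39 kN/m

Derivation:
Compute active earth pressure coefficient:
Ka = tan^2(45 - phi/2) = tan^2(35.0) = 0.490291
Compute active force:
Pa = 0.5 * Ka * gamma * H^2
Pa = 0.5 * 0.490291 * 20.0 * 3.3^2
Pa = 53.39 kN/m


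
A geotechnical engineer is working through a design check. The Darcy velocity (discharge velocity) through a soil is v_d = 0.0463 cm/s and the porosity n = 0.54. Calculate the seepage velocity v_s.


Result: 0.08574 cm/s

Derivation:
Using v_s = v_d / n
v_s = 0.0463 / 0.54
v_s = 0.08574 cm/s


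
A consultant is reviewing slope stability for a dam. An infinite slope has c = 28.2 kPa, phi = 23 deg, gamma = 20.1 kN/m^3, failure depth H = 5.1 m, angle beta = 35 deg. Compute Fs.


Result: 1.192

Derivation:
Using Fs = c / (gamma*H*sin(beta)*cos(beta)) + tan(phi)/tan(beta)
Cohesion contribution = 28.2 / (20.1*5.1*sin(35)*cos(35))
Cohesion contribution = 0.5855
Friction contribution = tan(23)/tan(35) = 0.606213
Fs = 0.5855 + 0.606213
Fs = 1.192


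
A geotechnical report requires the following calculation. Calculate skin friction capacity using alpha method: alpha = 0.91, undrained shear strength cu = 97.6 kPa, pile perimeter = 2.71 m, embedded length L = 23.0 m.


Using Qs = alpha * cu * perimeter * L
Qs = 0.91 * 97.6 * 2.71 * 23.0
Qs = 5535.9 kN


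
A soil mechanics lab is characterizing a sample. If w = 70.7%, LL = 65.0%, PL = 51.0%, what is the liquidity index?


First compute the plasticity index:
PI = LL - PL = 65.0 - 51.0 = 14.0
Then compute the liquidity index:
LI = (w - PL) / PI
LI = (70.7 - 51.0) / 14.0
LI = 1.407


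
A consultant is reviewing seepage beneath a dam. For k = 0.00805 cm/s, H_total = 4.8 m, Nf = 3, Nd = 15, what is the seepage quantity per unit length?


Convert k to m/s for unit consistency with H:
k = 0.00805 cm/s = 0.00805 / 100 m/s = 8.05e-05 m/s
Using q = k * H * Nf / Nd
Nf / Nd = 3 / 15 = 0.2
q = 8.05e-05 * 4.8 * 0.2
q = 7.728e-05 m^3/s per m


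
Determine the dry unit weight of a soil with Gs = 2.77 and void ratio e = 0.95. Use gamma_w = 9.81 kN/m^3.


Result: 13.935 kN/m^3

Derivation:
Using gamma_d = Gs * gamma_w / (1 + e)
gamma_d = 2.77 * 9.81 / (1 + 0.95)
gamma_d = 2.77 * 9.81 / 1.95
gamma_d = 13.935 kN/m^3


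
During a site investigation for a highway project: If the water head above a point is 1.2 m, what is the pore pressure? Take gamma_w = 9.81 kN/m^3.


Using u = gamma_w * h_w
u = 9.81 * 1.2
u = 11.77 kPa


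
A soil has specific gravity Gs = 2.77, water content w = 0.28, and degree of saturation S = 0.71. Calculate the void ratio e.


Using the relation e = Gs * w / S
e = 2.77 * 0.28 / 0.71
e = 1.0924


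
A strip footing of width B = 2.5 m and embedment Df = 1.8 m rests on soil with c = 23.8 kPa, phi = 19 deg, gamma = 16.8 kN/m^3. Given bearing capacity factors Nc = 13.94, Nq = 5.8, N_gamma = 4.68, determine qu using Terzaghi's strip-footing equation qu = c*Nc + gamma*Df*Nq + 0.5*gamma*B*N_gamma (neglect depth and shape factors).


Compute qu = c*Nc + gamma*Df*Nq + 0.5*gamma*B*N_gamma
Term 1: 23.8 * 13.94 = 331.772
Term 2: 16.8 * 1.8 * 5.8 = 175.392
Term 3: 0.5 * 16.8 * 2.5 * 4.68 = 98.28
qu = 331.772 + 175.392 + 98.28
qu = 605.44 kPa


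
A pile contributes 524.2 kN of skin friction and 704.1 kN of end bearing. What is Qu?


Using Qu = Qf + Qb
Qu = 524.2 + 704.1
Qu = 1228.3 kN
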